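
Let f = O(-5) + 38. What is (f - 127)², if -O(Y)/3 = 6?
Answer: 11449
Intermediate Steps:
O(Y) = -18 (O(Y) = -3*6 = -18)
f = 20 (f = -18 + 38 = 20)
(f - 127)² = (20 - 127)² = (-107)² = 11449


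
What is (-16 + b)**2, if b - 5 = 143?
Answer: 17424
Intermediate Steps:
b = 148 (b = 5 + 143 = 148)
(-16 + b)**2 = (-16 + 148)**2 = 132**2 = 17424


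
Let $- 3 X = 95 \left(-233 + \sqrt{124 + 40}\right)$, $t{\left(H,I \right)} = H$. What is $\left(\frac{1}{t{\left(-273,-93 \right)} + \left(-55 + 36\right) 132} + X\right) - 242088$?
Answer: $- \frac{652727584}{2781} - \frac{190 \sqrt{41}}{3} \approx -2.3512 \cdot 10^{5}$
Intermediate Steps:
$X = \frac{22135}{3} - \frac{190 \sqrt{41}}{3}$ ($X = - \frac{95 \left(-233 + \sqrt{124 + 40}\right)}{3} = - \frac{95 \left(-233 + \sqrt{164}\right)}{3} = - \frac{95 \left(-233 + 2 \sqrt{41}\right)}{3} = - \frac{-22135 + 190 \sqrt{41}}{3} = \frac{22135}{3} - \frac{190 \sqrt{41}}{3} \approx 6972.8$)
$\left(\frac{1}{t{\left(-273,-93 \right)} + \left(-55 + 36\right) 132} + X\right) - 242088 = \left(\frac{1}{-273 + \left(-55 + 36\right) 132} + \left(\frac{22135}{3} - \frac{190 \sqrt{41}}{3}\right)\right) - 242088 = \left(\frac{1}{-273 - 2508} + \left(\frac{22135}{3} - \frac{190 \sqrt{41}}{3}\right)\right) - 242088 = \left(\frac{1}{-2781} + \left(\frac{22135}{3} - \frac{190 \sqrt{41}}{3}\right)\right) - 242088 = \left(- \frac{1}{2781} + \left(\frac{22135}{3} - \frac{190 \sqrt{41}}{3}\right)\right) - 242088 = \left(\frac{20519144}{2781} - \frac{190 \sqrt{41}}{3}\right) - 242088 = - \frac{652727584}{2781} - \frac{190 \sqrt{41}}{3}$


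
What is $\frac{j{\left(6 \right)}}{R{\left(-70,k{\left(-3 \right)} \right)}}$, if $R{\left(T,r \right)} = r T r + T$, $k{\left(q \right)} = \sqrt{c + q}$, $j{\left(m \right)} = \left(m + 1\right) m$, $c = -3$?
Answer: $\frac{3}{25} \approx 0.12$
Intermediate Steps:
$j{\left(m \right)} = m \left(1 + m\right)$ ($j{\left(m \right)} = \left(1 + m\right) m = m \left(1 + m\right)$)
$k{\left(q \right)} = \sqrt{-3 + q}$
$R{\left(T,r \right)} = T + T r^{2}$ ($R{\left(T,r \right)} = T r r + T = T r^{2} + T = T + T r^{2}$)
$\frac{j{\left(6 \right)}}{R{\left(-70,k{\left(-3 \right)} \right)}} = \frac{6 \left(1 + 6\right)}{\left(-70\right) \left(1 + \left(\sqrt{-3 - 3}\right)^{2}\right)} = \frac{6 \cdot 7}{\left(-70\right) \left(1 + \left(\sqrt{-6}\right)^{2}\right)} = \frac{42}{\left(-70\right) \left(1 + \left(i \sqrt{6}\right)^{2}\right)} = \frac{42}{\left(-70\right) \left(1 - 6\right)} = \frac{42}{\left(-70\right) \left(-5\right)} = \frac{42}{350} = 42 \cdot \frac{1}{350} = \frac{3}{25}$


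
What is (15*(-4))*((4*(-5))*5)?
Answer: 6000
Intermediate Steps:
(15*(-4))*((4*(-5))*5) = -(-1200)*5 = -60*(-100) = 6000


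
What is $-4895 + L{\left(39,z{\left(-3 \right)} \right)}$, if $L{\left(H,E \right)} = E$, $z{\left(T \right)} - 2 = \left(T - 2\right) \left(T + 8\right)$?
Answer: $-4918$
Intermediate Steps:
$z{\left(T \right)} = 2 + \left(-2 + T\right) \left(8 + T\right)$ ($z{\left(T \right)} = 2 + \left(T - 2\right) \left(T + 8\right) = 2 + \left(-2 + T\right) \left(8 + T\right)$)
$-4895 + L{\left(39,z{\left(-3 \right)} \right)} = -4895 + \left(-14 + \left(-3\right)^{2} + 6 \left(-3\right)\right) = -4895 - 23 = -4918$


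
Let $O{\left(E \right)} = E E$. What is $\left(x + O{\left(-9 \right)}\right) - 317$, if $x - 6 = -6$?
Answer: $-236$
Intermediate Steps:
$x = 0$ ($x = 6 - 6 = 0$)
$O{\left(E \right)} = E^{2}$
$\left(x + O{\left(-9 \right)}\right) - 317 = \left(0 + \left(-9\right)^{2}\right) - 317 = \left(0 + 81\right) - 317 = 81 - 317 = -236$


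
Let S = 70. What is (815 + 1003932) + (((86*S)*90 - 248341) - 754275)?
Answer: 543931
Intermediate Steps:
(815 + 1003932) + (((86*S)*90 - 248341) - 754275) = (815 + 1003932) + (((86*70)*90 - 248341) - 754275) = 1004747 + ((6020*90 - 248341) - 754275) = 1004747 + ((541800 - 248341) - 754275) = 1004747 + (293459 - 754275) = 1004747 - 460816 = 543931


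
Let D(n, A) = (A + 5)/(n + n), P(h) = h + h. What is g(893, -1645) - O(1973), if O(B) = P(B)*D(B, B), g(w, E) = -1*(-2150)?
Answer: 172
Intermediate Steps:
g(w, E) = 2150
P(h) = 2*h
D(n, A) = (5 + A)/(2*n) (D(n, A) = (5 + A)/((2*n)) = (5 + A)*(1/(2*n)) = (5 + A)/(2*n))
O(B) = 5 + B (O(B) = (2*B)*((5 + B)/(2*B)) = 5 + B)
g(893, -1645) - O(1973) = 2150 - (5 + 1973) = 2150 - 1*1978 = 2150 - 1978 = 172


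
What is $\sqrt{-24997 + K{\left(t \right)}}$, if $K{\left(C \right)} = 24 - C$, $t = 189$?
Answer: $i \sqrt{25162} \approx 158.63 i$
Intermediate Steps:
$\sqrt{-24997 + K{\left(t \right)}} = \sqrt{-24997 + \left(24 - 189\right)} = \sqrt{-24997 - 165} = \sqrt{-25162} = i \sqrt{25162}$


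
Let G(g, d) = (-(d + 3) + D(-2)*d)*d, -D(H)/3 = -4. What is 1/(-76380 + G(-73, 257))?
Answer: 1/649388 ≈ 1.5399e-6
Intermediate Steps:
D(H) = 12 (D(H) = -3*(-4) = 12)
G(g, d) = d*(-3 + 11*d) (G(g, d) = (-(d + 3) + 12*d)*d = (-(3 + d) + 12*d)*d = ((-3 - d) + 12*d)*d = (-3 + 11*d)*d = d*(-3 + 11*d))
1/(-76380 + G(-73, 257)) = 1/(-76380 + 257*(-3 + 11*257)) = 1/(-76380 + 257*(-3 + 2827)) = 1/(-76380 + 257*2824) = 1/(-76380 + 725768) = 1/649388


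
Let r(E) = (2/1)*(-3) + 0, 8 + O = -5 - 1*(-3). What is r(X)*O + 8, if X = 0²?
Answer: 68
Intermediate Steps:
O = -10 (O = -8 + (-5 - 1*(-3)) = -8 + (-5 + 3) = -8 - 2 = -10)
X = 0
r(E) = -6 (r(E) = (2*1)*(-3) + 0 = 2*(-3) + 0 = -6 + 0 = -6)
r(X)*O + 8 = -6*(-10) + 8 = 60 + 8 = 68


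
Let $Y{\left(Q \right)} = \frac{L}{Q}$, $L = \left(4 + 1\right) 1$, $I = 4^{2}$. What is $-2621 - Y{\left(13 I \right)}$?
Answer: $- \frac{545173}{208} \approx -2621.0$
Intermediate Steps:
$I = 16$
$L = 5$ ($L = 5 \cdot 1 = 5$)
$Y{\left(Q \right)} = \frac{5}{Q}$
$-2621 - Y{\left(13 I \right)} = -2621 - \frac{5}{13 \cdot 16} = -2621 - \frac{5}{208} = - \frac{545173}{208}$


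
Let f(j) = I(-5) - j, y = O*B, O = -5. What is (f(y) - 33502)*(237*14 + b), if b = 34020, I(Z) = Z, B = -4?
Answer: -1251831126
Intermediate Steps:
y = 20 (y = -5*(-4) = 20)
f(j) = -5 - j
(f(y) - 33502)*(237*14 + b) = ((-5 - 1*20) - 33502)*(237*14 + 34020) = ((-5 - 20) - 33502)*(3318 + 34020) = (-25 - 33502)*37338 = -33527*37338 = -1251831126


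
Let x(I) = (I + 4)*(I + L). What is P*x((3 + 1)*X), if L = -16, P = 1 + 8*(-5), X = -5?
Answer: -22464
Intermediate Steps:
P = -39 (P = 1 - 40 = -39)
x(I) = (-16 + I)*(4 + I) (x(I) = (I + 4)*(I - 16) = (4 + I)*(-16 + I) = (-16 + I)*(4 + I))
P*x((3 + 1)*X) = -39*(-64 + ((3 + 1)*(-5))² - 12*(3 + 1)*(-5)) = -39*(-64 + (4*(-5))² - 48*(-5)) = -39*(-64 + (-20)² - 12*(-20)) = -39*(-64 + 400 + 240) = -39*576 = -22464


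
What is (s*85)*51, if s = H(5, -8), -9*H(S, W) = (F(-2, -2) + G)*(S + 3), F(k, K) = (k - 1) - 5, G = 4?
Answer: 46240/3 ≈ 15413.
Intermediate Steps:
F(k, K) = -6 + k (F(k, K) = (-1 + k) - 5 = -6 + k)
H(S, W) = 4/3 + 4*S/9 (H(S, W) = -((-6 - 2) + 4)*(S + 3)/9 = -(-8 + 4)*(3 + S)/9 = -(-4)*(3 + S)/9 = -(-12 - 4*S)/9 = 4/3 + 4*S/9)
s = 32/9 (s = 4/3 + (4/9)*5 = 4/3 + 20/9 = 32/9 ≈ 3.5556)
(s*85)*51 = ((32/9)*85)*51 = (2720/9)*51 = 46240/3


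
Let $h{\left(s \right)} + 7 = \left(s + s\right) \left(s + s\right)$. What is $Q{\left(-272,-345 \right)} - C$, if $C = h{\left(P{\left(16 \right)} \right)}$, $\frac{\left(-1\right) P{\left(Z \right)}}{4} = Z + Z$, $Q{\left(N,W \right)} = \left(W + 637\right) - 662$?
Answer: $-65899$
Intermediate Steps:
$Q{\left(N,W \right)} = -25 + W$ ($Q{\left(N,W \right)} = \left(637 + W\right) - 662 = -25 + W$)
$P{\left(Z \right)} = - 8 Z$ ($P{\left(Z \right)} = - 4 \left(Z + Z\right) = - 4 \cdot 2 Z = - 8 Z$)
$h{\left(s \right)} = -7 + 4 s^{2}$ ($h{\left(s \right)} = -7 + \left(s + s\right) \left(s + s\right) = -7 + 2 s 2 s = -7 + 4 s^{2}$)
$C = 65529$ ($C = -7 + 4 \left(\left(-8\right) 16\right)^{2} = -7 + 4 \left(-128\right)^{2} = -7 + 4 \cdot 16384 = -7 + 65536 = 65529$)
$Q{\left(-272,-345 \right)} - C = \left(-25 - 345\right) - 65529 = -370 - 65529 = -65899$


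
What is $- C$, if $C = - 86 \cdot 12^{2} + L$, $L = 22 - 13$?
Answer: $12375$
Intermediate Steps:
$L = 9$
$C = -12375$ ($C = - 86 \cdot 12^{2} + 9 = \left(-86\right) 144 + 9 = -12384 + 9 = -12375$)
$- C = \left(-1\right) \left(-12375\right) = 12375$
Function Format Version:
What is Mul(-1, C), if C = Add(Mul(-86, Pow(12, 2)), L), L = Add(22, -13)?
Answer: 12375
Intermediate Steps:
L = 9
C = -12375 (C = Add(Mul(-86, Pow(12, 2)), 9) = Add(Mul(-86, 144), 9) = Add(-12384, 9) = -12375)
Mul(-1, C) = Mul(-1, -12375) = 12375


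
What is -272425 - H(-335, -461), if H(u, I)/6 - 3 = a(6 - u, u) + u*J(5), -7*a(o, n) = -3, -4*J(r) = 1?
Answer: -3821273/14 ≈ -2.7295e+5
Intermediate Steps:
J(r) = -1/4 (J(r) = -1/4*1 = -1/4)
a(o, n) = 3/7 (a(o, n) = -1/7*(-3) = 3/7)
H(u, I) = 144/7 - 3*u/2 (H(u, I) = 18 + 6*(3/7 + u*(-1/4)) = 18 + 6*(3/7 - u/4) = 18 + (18/7 - 3*u/2) = 144/7 - 3*u/2)
-272425 - H(-335, -461) = -272425 - (144/7 - 3/2*(-335)) = -272425 - (144/7 + 1005/2) = -272425 - 1*7323/14 = -272425 - 7323/14 = -3821273/14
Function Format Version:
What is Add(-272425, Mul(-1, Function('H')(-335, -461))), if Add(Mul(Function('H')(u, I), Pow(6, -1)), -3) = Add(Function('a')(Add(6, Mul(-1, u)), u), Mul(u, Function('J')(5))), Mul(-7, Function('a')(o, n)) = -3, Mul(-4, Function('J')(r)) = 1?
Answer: Rational(-3821273, 14) ≈ -2.7295e+5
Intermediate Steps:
Function('J')(r) = Rational(-1, 4) (Function('J')(r) = Mul(Rational(-1, 4), 1) = Rational(-1, 4))
Function('a')(o, n) = Rational(3, 7) (Function('a')(o, n) = Mul(Rational(-1, 7), -3) = Rational(3, 7))
Function('H')(u, I) = Add(Rational(144, 7), Mul(Rational(-3, 2), u)) (Function('H')(u, I) = Add(18, Mul(6, Add(Rational(3, 7), Mul(u, Rational(-1, 4))))) = Add(18, Mul(6, Add(Rational(3, 7), Mul(Rational(-1, 4), u)))) = Add(18, Add(Rational(18, 7), Mul(Rational(-3, 2), u))) = Add(Rational(144, 7), Mul(Rational(-3, 2), u)))
Add(-272425, Mul(-1, Function('H')(-335, -461))) = Add(-272425, Mul(-1, Add(Rational(144, 7), Mul(Rational(-3, 2), -335)))) = Add(-272425, Mul(-1, Add(Rational(144, 7), Rational(1005, 2)))) = Add(-272425, Mul(-1, Rational(7323, 14))) = Add(-272425, Rational(-7323, 14)) = Rational(-3821273, 14)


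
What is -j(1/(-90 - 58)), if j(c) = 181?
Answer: -181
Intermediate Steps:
-j(1/(-90 - 58)) = -1*181 = -181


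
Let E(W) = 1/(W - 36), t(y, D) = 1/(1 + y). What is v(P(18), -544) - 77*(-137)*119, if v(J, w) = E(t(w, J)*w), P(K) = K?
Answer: 23856309781/19004 ≈ 1.2553e+6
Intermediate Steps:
E(W) = 1/(-36 + W)
v(J, w) = 1/(-36 + w/(1 + w))
v(P(18), -544) - 77*(-137)*119 = (1 - 544)/(-36 - 35*(-544)) - 77*(-137)*119 = -543/(-36 + 19040) + 10549*119 = -543/19004 + 1255331 = 23856309781/19004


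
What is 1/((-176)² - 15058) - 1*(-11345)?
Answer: 180589711/15918 ≈ 11345.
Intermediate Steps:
1/((-176)² - 15058) - 1*(-11345) = 1/(30976 - 15058) + 11345 = 1/15918 + 11345 = 180589711/15918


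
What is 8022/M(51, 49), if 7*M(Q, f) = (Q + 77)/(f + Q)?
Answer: 701925/16 ≈ 43870.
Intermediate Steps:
M(Q, f) = (77 + Q)/(7*(Q + f)) (M(Q, f) = ((Q + 77)/(f + Q))/7 = ((77 + Q)/(Q + f))/7 = (77 + Q)/(7*(Q + f)))
8022/M(51, 49) = 8022/(((11 + (⅐)*51)/(51 + 49))) = 8022/(((11 + 51/7)/100)) = 8022/(((1/100)*(128/7))) = 8022/(32/175) = 8022*(175/32) = 701925/16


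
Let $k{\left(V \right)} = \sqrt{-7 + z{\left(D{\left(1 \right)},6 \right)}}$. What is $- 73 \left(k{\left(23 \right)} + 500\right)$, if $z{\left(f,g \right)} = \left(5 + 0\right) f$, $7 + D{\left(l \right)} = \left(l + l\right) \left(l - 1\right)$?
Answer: $-36500 - 73 i \sqrt{42} \approx -36500.0 - 473.09 i$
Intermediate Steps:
$D{\left(l \right)} = -7 + 2 l \left(-1 + l\right)$ ($D{\left(l \right)} = -7 + \left(l + l\right) \left(l - 1\right) = -7 + 2 l \left(-1 + l\right)$)
$z{\left(f,g \right)} = 5 f$
$k{\left(V \right)} = i \sqrt{42}$ ($k{\left(V \right)} = \sqrt{-7 + 5 \left(-7 - 2 + 2 \cdot 1^{2}\right)} = \sqrt{-7 + 5 \left(-7 - 2 + 2 \cdot 1\right)} = \sqrt{-7 + 5 \left(-7 - 2 + 2\right)} = \sqrt{-7 + 5 \left(-7\right)} = \sqrt{-7 - 35} = \sqrt{-42} = i \sqrt{42}$)
$- 73 \left(k{\left(23 \right)} + 500\right) = - 73 \left(i \sqrt{42} + 500\right) = - 73 \left(500 + i \sqrt{42}\right) = -36500 - 73 i \sqrt{42}$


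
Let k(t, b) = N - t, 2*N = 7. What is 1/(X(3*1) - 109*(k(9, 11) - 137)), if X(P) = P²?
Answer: 2/31083 ≈ 6.4344e-5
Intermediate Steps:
N = 7/2 (N = (½)*7 = 7/2 ≈ 3.5000)
k(t, b) = 7/2 - t
1/(X(3*1) - 109*(k(9, 11) - 137)) = 1/((3*1)² - 109*((7/2 - 1*9) - 137)) = 1/(3² - 109*((7/2 - 9) - 137)) = 1/(9 - 109*(-11/2 - 137)) = 1/(9 - 109*(-285/2)) = 1/(9 + 31065/2) = 1/(31083/2) = 2/31083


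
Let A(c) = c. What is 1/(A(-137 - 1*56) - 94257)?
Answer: -1/94450 ≈ -1.0588e-5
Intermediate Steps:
1/(A(-137 - 1*56) - 94257) = 1/((-137 - 1*56) - 94257) = 1/((-137 - 56) - 94257) = 1/(-193 - 94257) = 1/(-94450) = -1/94450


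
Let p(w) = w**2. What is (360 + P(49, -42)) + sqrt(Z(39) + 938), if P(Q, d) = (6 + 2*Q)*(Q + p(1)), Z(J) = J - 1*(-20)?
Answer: 5560 + sqrt(997) ≈ 5591.6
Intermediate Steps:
Z(J) = 20 + J (Z(J) = J + 20 = 20 + J)
P(Q, d) = (1 + Q)*(6 + 2*Q) (P(Q, d) = (6 + 2*Q)*(Q + 1**2) = (6 + 2*Q)*(Q + 1) = (6 + 2*Q)*(1 + Q) = (1 + Q)*(6 + 2*Q))
(360 + P(49, -42)) + sqrt(Z(39) + 938) = (360 + (6 + 2*49**2 + 8*49)) + sqrt((20 + 39) + 938) = (360 + (6 + 2*2401 + 392)) + sqrt(59 + 938) = (360 + (6 + 4802 + 392)) + sqrt(997) = (360 + 5200) + sqrt(997) = 5560 + sqrt(997)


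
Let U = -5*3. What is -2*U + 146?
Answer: 176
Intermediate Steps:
U = -15
-2*U + 146 = -2*(-15) + 146 = 30 + 146 = 176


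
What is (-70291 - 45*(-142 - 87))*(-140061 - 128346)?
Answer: 16100662302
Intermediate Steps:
(-70291 - 45*(-142 - 87))*(-140061 - 128346) = (-70291 - 45*(-229))*(-268407) = (-70291 + 10305)*(-268407) = -59986*(-268407) = 16100662302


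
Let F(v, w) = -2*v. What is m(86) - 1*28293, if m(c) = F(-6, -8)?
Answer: -28281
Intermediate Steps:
m(c) = 12 (m(c) = -2*(-6) = 12)
m(86) - 1*28293 = 12 - 1*28293 = 12 - 28293 = -28281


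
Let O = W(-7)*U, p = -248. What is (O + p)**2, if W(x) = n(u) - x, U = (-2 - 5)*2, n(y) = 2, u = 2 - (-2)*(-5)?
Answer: 139876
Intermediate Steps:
u = -8 (u = 2 - 1*10 = 2 - 10 = -8)
U = -14 (U = -7*2 = -14)
W(x) = 2 - x
O = -126 (O = (2 - 1*(-7))*(-14) = (2 + 7)*(-14) = 9*(-14) = -126)
(O + p)**2 = (-126 - 248)**2 = (-374)**2 = 139876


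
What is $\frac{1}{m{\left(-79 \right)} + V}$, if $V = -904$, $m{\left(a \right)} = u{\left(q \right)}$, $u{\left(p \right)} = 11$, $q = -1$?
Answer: $- \frac{1}{893} \approx -0.0011198$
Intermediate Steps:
$m{\left(a \right)} = 11$
$\frac{1}{m{\left(-79 \right)} + V} = \frac{1}{11 - 904} = \frac{1}{-893} = - \frac{1}{893}$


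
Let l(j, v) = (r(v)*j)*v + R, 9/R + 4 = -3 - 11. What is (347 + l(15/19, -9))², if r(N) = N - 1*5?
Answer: 287200809/1444 ≈ 1.9889e+5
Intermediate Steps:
r(N) = -5 + N (r(N) = N - 5 = -5 + N)
R = -½ (R = 9/(-4 + (-3 - 11)) = 9/(-4 - 14) = 9/(-18) = 9*(-1/18) = -½ ≈ -0.50000)
l(j, v) = -½ + j*v*(-5 + v) (l(j, v) = ((-5 + v)*j)*v - ½ = (j*(-5 + v))*v - ½ = j*v*(-5 + v) - ½ = -½ + j*v*(-5 + v))
(347 + l(15/19, -9))² = (347 + (-½ + (15/19)*(-9)*(-5 - 9)))² = (347 + (-½ + (15*(1/19))*(-9)*(-14)))² = (347 + (-½ + (15/19)*(-9)*(-14)))² = (347 + (-½ + 1890/19))² = (347 + 3761/38)² = (16947/38)² = 287200809/1444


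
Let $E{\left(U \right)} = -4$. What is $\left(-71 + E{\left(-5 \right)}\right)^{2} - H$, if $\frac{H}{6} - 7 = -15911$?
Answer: $101049$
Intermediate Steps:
$H = -95424$ ($H = 42 + 6 \left(-15911\right) = 42 - 95466 = -95424$)
$\left(-71 + E{\left(-5 \right)}\right)^{2} - H = \left(-71 - 4\right)^{2} - -95424 = \left(-75\right)^{2} + 95424 = 5625 + 95424 = 101049$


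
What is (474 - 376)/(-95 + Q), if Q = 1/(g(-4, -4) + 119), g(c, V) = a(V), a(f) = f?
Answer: -5635/5462 ≈ -1.0317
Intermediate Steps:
g(c, V) = V
Q = 1/115 (Q = 1/(-4 + 119) = 1/115 ≈ 0.0086956)
(474 - 376)/(-95 + Q) = (474 - 376)/(-95 + 1/115) = 98/(-10924/115) = 98*(-115/10924) = -5635/5462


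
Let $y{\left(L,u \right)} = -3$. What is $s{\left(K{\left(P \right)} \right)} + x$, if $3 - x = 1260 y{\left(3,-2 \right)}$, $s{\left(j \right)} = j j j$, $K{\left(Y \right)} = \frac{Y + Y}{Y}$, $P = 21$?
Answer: $3791$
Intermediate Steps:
$K{\left(Y \right)} = 2$ ($K{\left(Y \right)} = \frac{2 Y}{Y} = 2$)
$s{\left(j \right)} = j^{3}$ ($s{\left(j \right)} = j^{2} j = j^{3}$)
$x = 3783$ ($x = 3 - 1260 \left(-3\right) = 3 - -3780 = 3 + 3780 = 3783$)
$s{\left(K{\left(P \right)} \right)} + x = 2^{3} + 3783 = 8 + 3783 = 3791$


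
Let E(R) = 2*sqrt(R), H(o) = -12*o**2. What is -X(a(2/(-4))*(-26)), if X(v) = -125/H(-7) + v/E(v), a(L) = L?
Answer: -125/588 - sqrt(13)/2 ≈ -2.0154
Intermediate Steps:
X(v) = 125/588 + sqrt(v)/2 (X(v) = -125/((-12*(-7)**2)) + v/((2*sqrt(v))) = -125/((-12*49)) + v*(1/(2*sqrt(v))) = -125/(-588) + sqrt(v)/2 = -125*(-1/588) + sqrt(v)/2 = 125/588 + sqrt(v)/2)
-X(a(2/(-4))*(-26)) = -(125/588 + sqrt((2/(-4))*(-26))/2) = -(125/588 + sqrt((2*(-1/4))*(-26))/2) = -(125/588 + sqrt(-1/2*(-26))/2) = -(125/588 + sqrt(13)/2) = -125/588 - sqrt(13)/2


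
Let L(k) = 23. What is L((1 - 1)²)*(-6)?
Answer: -138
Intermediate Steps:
L((1 - 1)²)*(-6) = 23*(-6) = -138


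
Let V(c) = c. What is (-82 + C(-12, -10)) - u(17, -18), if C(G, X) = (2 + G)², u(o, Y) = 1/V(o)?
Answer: 305/17 ≈ 17.941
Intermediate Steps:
u(o, Y) = 1/o
(-82 + C(-12, -10)) - u(17, -18) = (-82 + (2 - 12)²) - 1/17 = (-82 + (-10)²) - 1*1/17 = (-82 + 100) - 1/17 = 18 - 1/17 = 305/17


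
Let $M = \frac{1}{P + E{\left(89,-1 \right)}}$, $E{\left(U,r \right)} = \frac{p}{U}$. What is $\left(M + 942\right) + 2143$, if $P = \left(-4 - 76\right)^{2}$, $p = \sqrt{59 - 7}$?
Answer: $\frac{250227571033495}{81111039987} - \frac{89 \sqrt{13}}{162222079974} \approx 3085.0$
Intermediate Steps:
$p = 2 \sqrt{13}$ ($p = \sqrt{52} = 2 \sqrt{13} \approx 7.2111$)
$P = 6400$ ($P = \left(-80\right)^{2} = 6400$)
$E{\left(U,r \right)} = \frac{2 \sqrt{13}}{U}$
$M = \frac{1}{6400 + \frac{2 \sqrt{13}}{89}} \approx 0.00015625$
$\left(M + 942\right) + 2143 = \left(\left(\frac{12673600}{81111039987} - \frac{89 \sqrt{13}}{162222079974}\right) + 942\right) + 2143 = \left(\frac{76406612341354}{81111039987} - \frac{89 \sqrt{13}}{162222079974}\right) + 2143 = \frac{250227571033495}{81111039987} - \frac{89 \sqrt{13}}{162222079974}$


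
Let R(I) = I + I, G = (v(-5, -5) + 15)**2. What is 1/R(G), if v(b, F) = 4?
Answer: 1/722 ≈ 0.0013850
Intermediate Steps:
G = 361 (G = (4 + 15)**2 = 19**2 = 361)
R(I) = 2*I
1/R(G) = 1/(2*361) = 1/722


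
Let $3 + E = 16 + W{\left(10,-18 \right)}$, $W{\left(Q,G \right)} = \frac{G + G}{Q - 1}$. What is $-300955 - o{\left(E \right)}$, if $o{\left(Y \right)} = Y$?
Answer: $-300964$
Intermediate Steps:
$W{\left(Q,G \right)} = \frac{2 G}{-1 + Q}$
$E = 9$ ($E = -3 + \left(16 + 2 \left(-18\right) \frac{1}{-1 + 10}\right) = -3 + \left(16 + 2 \left(-18\right) \frac{1}{9}\right) = -3 + \left(16 - 4\right) = -3 + 12 = 9$)
$-300955 - o{\left(E \right)} = -300955 - 9 = -300964$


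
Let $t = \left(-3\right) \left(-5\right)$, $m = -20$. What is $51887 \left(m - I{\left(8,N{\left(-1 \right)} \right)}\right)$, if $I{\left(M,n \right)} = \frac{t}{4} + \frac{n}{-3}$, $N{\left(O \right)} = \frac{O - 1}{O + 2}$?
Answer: $- \frac{15202891}{12} \approx -1.2669 \cdot 10^{6}$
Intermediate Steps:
$N{\left(O \right)} = \frac{-1 + O}{2 + O}$
$t = 15$
$I{\left(M,n \right)} = \frac{15}{4} - \frac{n}{3}$ ($I{\left(M,n \right)} = \frac{15}{4} + \frac{n}{-3} = 15 \cdot \frac{1}{4} + n \left(- \frac{1}{3}\right) = \frac{15}{4} - \frac{n}{3}$)
$51887 \left(m - I{\left(8,N{\left(-1 \right)} \right)}\right) = 51887 \left(-20 - \left(\frac{15}{4} - \frac{\frac{1}{2 - 1} \left(-1 - 1\right)}{3}\right)\right) = 51887 \left(-20 - \left(\frac{15}{4} - \frac{1^{-1} \left(-2\right)}{3}\right)\right) = 51887 \left(-20 - \left(\frac{15}{4} - \frac{1 \left(-2\right)}{3}\right)\right) = 51887 \left(-20 - \left(\frac{15}{4} - - \frac{2}{3}\right)\right) = 51887 \left(-20 - \left(\frac{15}{4} + \frac{2}{3}\right)\right) = 51887 \left(-20 - \frac{53}{12}\right) = 51887 \left(- \frac{293}{12}\right) = - \frac{15202891}{12}$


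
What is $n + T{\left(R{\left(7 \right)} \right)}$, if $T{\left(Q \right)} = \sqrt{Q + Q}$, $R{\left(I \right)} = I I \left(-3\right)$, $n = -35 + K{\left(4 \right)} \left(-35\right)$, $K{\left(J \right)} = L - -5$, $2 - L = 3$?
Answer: $-175 + 7 i \sqrt{6} \approx -175.0 + 17.146 i$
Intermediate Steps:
$L = -1$ ($L = 2 - 3 = -1$)
$K{\left(J \right)} = 4$ ($K{\left(J \right)} = -1 - -5 = -1 + 5 = 4$)
$n = -175$ ($n = -35 + 4 \left(-35\right) = -35 - 140 = -175$)
$R{\left(I \right)} = - 3 I^{2}$ ($R{\left(I \right)} = I^{2} \left(-3\right) = - 3 I^{2}$)
$T{\left(Q \right)} = \sqrt{2} \sqrt{Q}$ ($T{\left(Q \right)} = \sqrt{2 Q} = \sqrt{2} \sqrt{Q}$)
$n + T{\left(R{\left(7 \right)} \right)} = -175 + \sqrt{2} \sqrt{- 3 \cdot 7^{2}} = -175 + \sqrt{2} \sqrt{\left(-3\right) 49} = -175 + \sqrt{2} \sqrt{-147} = -175 + \sqrt{2} \cdot 7 i \sqrt{3} = -175 + 7 i \sqrt{6}$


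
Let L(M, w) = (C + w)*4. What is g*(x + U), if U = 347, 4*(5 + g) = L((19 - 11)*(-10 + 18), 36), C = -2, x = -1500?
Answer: -33437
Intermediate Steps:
L(M, w) = -8 + 4*w (L(M, w) = (-2 + w)*4 = -8 + 4*w)
g = 29 (g = -5 + (-8 + 4*36)/4 = -5 + (-8 + 144)/4 = -5 + (¼)*136 = -5 + 34 = 29)
g*(x + U) = 29*(-1500 + 347) = 29*(-1153) = -33437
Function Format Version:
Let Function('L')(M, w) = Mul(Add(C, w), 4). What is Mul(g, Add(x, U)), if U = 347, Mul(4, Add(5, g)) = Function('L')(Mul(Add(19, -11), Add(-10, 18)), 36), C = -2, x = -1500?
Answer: -33437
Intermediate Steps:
Function('L')(M, w) = Add(-8, Mul(4, w)) (Function('L')(M, w) = Mul(Add(-2, w), 4) = Add(-8, Mul(4, w)))
g = 29 (g = Add(-5, Mul(Rational(1, 4), Add(-8, Mul(4, 36)))) = Add(-5, Mul(Rational(1, 4), Add(-8, 144))) = Add(-5, Mul(Rational(1, 4), 136)) = Add(-5, 34) = 29)
Mul(g, Add(x, U)) = Mul(29, Add(-1500, 347)) = Mul(29, -1153) = -33437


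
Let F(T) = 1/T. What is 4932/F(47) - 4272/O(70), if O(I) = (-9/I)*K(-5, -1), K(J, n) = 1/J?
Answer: 197012/3 ≈ 65671.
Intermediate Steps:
O(I) = 9/(5*I) (O(I) = -9/I/(-5) = -9/I*(-⅕) = 9/(5*I))
4932/F(47) - 4272/O(70) = 4932/(1/47) - 4272/((9/5)/70) = 4932/(1/47) - 4272/((9/5)*(1/70)) = 4932*47 - 4272/9/350 = 231804 - 4272*350/9 = 231804 - 498400/3 = 197012/3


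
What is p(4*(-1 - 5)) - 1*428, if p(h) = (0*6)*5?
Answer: -428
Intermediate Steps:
p(h) = 0 (p(h) = 0*5 = 0)
p(4*(-1 - 5)) - 1*428 = 0 - 1*428 = 0 - 428 = -428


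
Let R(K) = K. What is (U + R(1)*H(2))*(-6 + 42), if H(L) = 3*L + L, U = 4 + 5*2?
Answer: 792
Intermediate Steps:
U = 14 (U = 4 + 10 = 14)
H(L) = 4*L
(U + R(1)*H(2))*(-6 + 42) = (14 + 1*(4*2))*(-6 + 42) = (14 + 1*8)*36 = (14 + 8)*36 = 22*36 = 792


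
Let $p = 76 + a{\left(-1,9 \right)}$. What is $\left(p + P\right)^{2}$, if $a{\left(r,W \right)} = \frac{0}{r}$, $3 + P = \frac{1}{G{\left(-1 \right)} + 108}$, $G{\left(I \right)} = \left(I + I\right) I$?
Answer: $\frac{64496961}{12100} \approx 5330.3$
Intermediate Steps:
$G{\left(I \right)} = 2 I^{2}$ ($G{\left(I \right)} = 2 I I = 2 I^{2}$)
$P = - \frac{329}{110}$ ($P = -3 + \frac{1}{2 \left(-1\right)^{2} + 108} = -3 + \frac{1}{2 \cdot 1 + 108} = -3 + \frac{1}{2 + 108} = -3 + \frac{1}{110} = - \frac{329}{110} \approx -2.9909$)
$a{\left(r,W \right)} = 0$
$p = 76$ ($p = 76 + 0 = 76$)
$\left(p + P\right)^{2} = \left(76 - \frac{329}{110}\right)^{2} = \left(\frac{8031}{110}\right)^{2} = \frac{64496961}{12100}$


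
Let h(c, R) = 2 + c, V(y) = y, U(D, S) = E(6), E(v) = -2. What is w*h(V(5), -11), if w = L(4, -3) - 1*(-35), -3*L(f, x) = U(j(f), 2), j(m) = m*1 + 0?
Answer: 749/3 ≈ 249.67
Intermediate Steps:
j(m) = m (j(m) = m + 0 = m)
U(D, S) = -2
L(f, x) = ⅔ (L(f, x) = -⅓*(-2) = ⅔)
w = 107/3 (w = ⅔ - 1*(-35) = ⅔ + 35 = 107/3 ≈ 35.667)
w*h(V(5), -11) = 107*(2 + 5)/3 = (107/3)*7 = 749/3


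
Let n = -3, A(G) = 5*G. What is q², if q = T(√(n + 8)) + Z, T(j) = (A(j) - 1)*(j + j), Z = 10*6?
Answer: 12120 - 440*√5 ≈ 11136.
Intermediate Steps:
Z = 60
T(j) = 2*j*(-1 + 5*j) (T(j) = (5*j - 1)*(j + j) = (-1 + 5*j)*(2*j) = 2*j*(-1 + 5*j))
q = 60 + 2*√5*(-1 + 5*√5) (q = 2*√(-3 + 8)*(-1 + 5*√(-3 + 8)) + 60 = 2*√5*(-1 + 5*√5) + 60 = 60 + 2*√5*(-1 + 5*√5) ≈ 105.53)
q² = (110 - 2*√5)²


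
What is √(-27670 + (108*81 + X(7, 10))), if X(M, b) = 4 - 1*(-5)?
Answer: I*√18913 ≈ 137.52*I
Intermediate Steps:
X(M, b) = 9 (X(M, b) = 4 + 5 = 9)
√(-27670 + (108*81 + X(7, 10))) = √(-27670 + (108*81 + 9)) = √(-27670 + (8748 + 9)) = √(-27670 + 8757) = √(-18913) = I*√18913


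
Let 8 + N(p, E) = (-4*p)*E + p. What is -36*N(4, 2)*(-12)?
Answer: -15552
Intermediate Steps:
N(p, E) = -8 + p - 4*E*p (N(p, E) = -8 + ((-4*p)*E + p) = -8 + (-4*E*p + p) = -8 + (p - 4*E*p) = -8 + p - 4*E*p)
-36*N(4, 2)*(-12) = -36*(-8 + 4 - 4*2*4)*(-12) = -36*(-8 + 4 - 32)*(-12) = -36*(-36)*(-12) = 1296*(-12) = -15552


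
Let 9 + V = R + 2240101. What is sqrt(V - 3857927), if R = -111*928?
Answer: I*sqrt(1720843) ≈ 1311.8*I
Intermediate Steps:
R = -103008
V = 2137084 (V = -9 + (-103008 + 2240101) = -9 + 2137093 = 2137084)
sqrt(V - 3857927) = sqrt(2137084 - 3857927) = sqrt(-1720843) = I*sqrt(1720843)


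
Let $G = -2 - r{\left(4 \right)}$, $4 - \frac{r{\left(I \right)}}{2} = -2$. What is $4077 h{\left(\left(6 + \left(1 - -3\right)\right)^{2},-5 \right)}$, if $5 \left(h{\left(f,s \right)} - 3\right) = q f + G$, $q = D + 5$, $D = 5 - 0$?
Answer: $\frac{4081077}{5} \approx 8.1622 \cdot 10^{5}$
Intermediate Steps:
$r{\left(I \right)} = 12$ ($r{\left(I \right)} = 8 - -4 = 8 + 4 = 12$)
$D = 5$ ($D = 5 + 0 = 5$)
$G = -14$ ($G = -2 - 12 = -14$)
$q = 10$ ($q = 5 + 5 = 10$)
$h{\left(f,s \right)} = \frac{1}{5} + 2 f$ ($h{\left(f,s \right)} = 3 + \frac{10 f - 14}{5} = 3 + \frac{-14 + 10 f}{5} = 3 + \left(- \frac{14}{5} + 2 f\right) = \frac{1}{5} + 2 f$)
$4077 h{\left(\left(6 + \left(1 - -3\right)\right)^{2},-5 \right)} = 4077 \left(\frac{1}{5} + 2 \left(6 + \left(1 - -3\right)\right)^{2}\right) = 4077 \left(\frac{1}{5} + 2 \left(6 + \left(1 + 3\right)\right)^{2}\right) = 4077 \left(\frac{1}{5} + 2 \left(6 + 4\right)^{2}\right) = 4077 \left(\frac{1}{5} + 2 \cdot 10^{2}\right) = 4077 \left(\frac{1}{5} + 2 \cdot 100\right) = 4077 \left(\frac{1}{5} + 200\right) = 4077 \cdot \frac{1001}{5} = \frac{4081077}{5}$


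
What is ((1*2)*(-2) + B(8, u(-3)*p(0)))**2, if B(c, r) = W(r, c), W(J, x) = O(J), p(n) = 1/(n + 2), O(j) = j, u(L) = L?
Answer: 121/4 ≈ 30.250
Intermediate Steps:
p(n) = 1/(2 + n)
W(J, x) = J
B(c, r) = r
((1*2)*(-2) + B(8, u(-3)*p(0)))**2 = ((1*2)*(-2) - 3/(2 + 0))**2 = (2*(-2) - 3/2)**2 = (-4 - 3*1/2)**2 = (-4 - 3/2)**2 = (-11/2)**2 = 121/4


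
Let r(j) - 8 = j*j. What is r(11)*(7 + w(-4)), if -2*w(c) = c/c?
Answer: 1677/2 ≈ 838.50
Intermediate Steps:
r(j) = 8 + j**2 (r(j) = 8 + j*j = 8 + j**2)
w(c) = -1/2 (w(c) = -c/(2*c) = -1/2*1 = -1/2)
r(11)*(7 + w(-4)) = (8 + 11**2)*(7 - 1/2) = (8 + 121)*(13/2) = 129*(13/2) = 1677/2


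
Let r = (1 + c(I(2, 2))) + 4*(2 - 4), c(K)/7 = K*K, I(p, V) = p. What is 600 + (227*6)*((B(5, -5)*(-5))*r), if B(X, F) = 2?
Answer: -285420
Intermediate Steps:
c(K) = 7*K**2 (c(K) = 7*(K*K) = 7*K**2)
r = 21 (r = (1 + 7*2**2) + 4*(2 - 4) = (1 + 7*4) + 4*(-2) = (1 + 28) - 8 = 29 - 8 = 21)
600 + (227*6)*((B(5, -5)*(-5))*r) = 600 + (227*6)*((2*(-5))*21) = 600 + 1362*(-10*21) = 600 + 1362*(-210) = 600 - 286020 = -285420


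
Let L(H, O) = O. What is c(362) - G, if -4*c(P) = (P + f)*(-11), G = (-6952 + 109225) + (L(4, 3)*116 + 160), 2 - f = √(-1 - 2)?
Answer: -101780 - 11*I*√3/4 ≈ -1.0178e+5 - 4.7631*I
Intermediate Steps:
f = 2 - I*√3 (f = 2 - √(-1 - 2) = 2 - √(-3) = 2 - I*√3 ≈ 2.0 - 1.732*I)
G = 102781 (G = (-6952 + 109225) + (3*116 + 160) = 102273 + (348 + 160) = 102273 + 508 = 102781)
c(P) = 11/2 + 11*P/4 - 11*I*√3/4 (c(P) = -(P + (2 - I*√3))*(-11)/4 = -(2 + P - I*√3)*(-11)/4 = -(-22 - 11*P + 11*I*√3)/4 = 11/2 + 11*P/4 - 11*I*√3/4)
c(362) - G = (11/2 + (11/4)*362 - 11*I*√3/4) - 1*102781 = (11/2 + 1991/2 - 11*I*√3/4) - 102781 = (1001 - 11*I*√3/4) - 102781 = -101780 - 11*I*√3/4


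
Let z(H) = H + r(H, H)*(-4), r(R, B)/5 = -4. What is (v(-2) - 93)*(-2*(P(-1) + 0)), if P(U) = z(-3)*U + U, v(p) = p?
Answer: -14820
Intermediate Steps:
r(R, B) = -20 (r(R, B) = 5*(-4) = -20)
z(H) = 80 + H (z(H) = H - 20*(-4) = H + 80 = 80 + H)
P(U) = 78*U (P(U) = (80 - 3)*U + U = 77*U + U = 78*U)
(v(-2) - 93)*(-2*(P(-1) + 0)) = (-2 - 93)*(-2*(78*(-1) + 0)) = -(-190)*(-78 + 0) = -(-190)*(-78) = -95*156 = -14820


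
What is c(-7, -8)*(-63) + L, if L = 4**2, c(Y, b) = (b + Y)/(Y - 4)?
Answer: -769/11 ≈ -69.909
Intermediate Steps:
c(Y, b) = (Y + b)/(-4 + Y)
L = 16
c(-7, -8)*(-63) + L = ((-7 - 8)/(-4 - 7))*(-63) + 16 = (-15/(-11))*(-63) + 16 = -1/11*(-15)*(-63) + 16 = (15/11)*(-63) + 16 = -945/11 + 16 = -769/11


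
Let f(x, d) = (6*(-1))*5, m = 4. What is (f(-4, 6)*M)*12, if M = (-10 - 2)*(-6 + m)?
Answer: -8640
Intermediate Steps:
M = 24 (M = (-10 - 2)*(-6 + 4) = -12*(-2) = 24)
f(x, d) = -30 (f(x, d) = -6*5 = -30)
(f(-4, 6)*M)*12 = -30*24*12 = -720*12 = -8640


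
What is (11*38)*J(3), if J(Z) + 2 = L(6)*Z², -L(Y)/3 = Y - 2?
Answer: -45980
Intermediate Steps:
L(Y) = 6 - 3*Y (L(Y) = -3*(Y - 2) = -3*(-2 + Y) = 6 - 3*Y)
J(Z) = -2 - 12*Z² (J(Z) = -2 + (6 - 3*6)*Z² = -2 + (6 - 18)*Z² = -2 - 12*Z²)
(11*38)*J(3) = (11*38)*(-2 - 12*3²) = 418*(-2 - 12*9) = 418*(-2 - 108) = 418*(-110) = -45980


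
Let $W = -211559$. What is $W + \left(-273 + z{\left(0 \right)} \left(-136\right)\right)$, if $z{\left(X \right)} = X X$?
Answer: $-211832$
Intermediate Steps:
$z{\left(X \right)} = X^{2}$
$W + \left(-273 + z{\left(0 \right)} \left(-136\right)\right) = -211559 - \left(273 - 0^{2} \left(-136\right)\right) = -211559 + \left(-273 + 0 \left(-136\right)\right) = -211559 + \left(-273 + 0\right) = -211559 - 273 = -211832$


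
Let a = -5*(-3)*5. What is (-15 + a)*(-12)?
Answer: -720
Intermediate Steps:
a = 75 (a = 15*5 = 75)
(-15 + a)*(-12) = (-15 + 75)*(-12) = 60*(-12) = -720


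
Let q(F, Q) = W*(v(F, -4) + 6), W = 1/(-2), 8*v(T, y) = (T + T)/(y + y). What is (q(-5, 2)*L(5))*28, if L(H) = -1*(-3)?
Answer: -4137/16 ≈ -258.56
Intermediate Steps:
L(H) = 3
v(T, y) = T/(8*y) (v(T, y) = ((T + T)/(y + y))/8 = ((2*T)/((2*y)))/8 = ((2*T)*(1/(2*y)))/8 = (T/y)/8 = T/(8*y))
W = -½ (W = 1*(-½) = -½ ≈ -0.50000)
q(F, Q) = -3 + F/64 (q(F, Q) = -((⅛)*F/(-4) + 6)/2 = -((⅛)*F*(-¼) + 6)/2 = -(-F/32 + 6)/2 = -(6 - F/32)/2 = -3 + F/64)
(q(-5, 2)*L(5))*28 = ((-3 + (1/64)*(-5))*3)*28 = ((-3 - 5/64)*3)*28 = -197/64*3*28 = -591/64*28 = -4137/16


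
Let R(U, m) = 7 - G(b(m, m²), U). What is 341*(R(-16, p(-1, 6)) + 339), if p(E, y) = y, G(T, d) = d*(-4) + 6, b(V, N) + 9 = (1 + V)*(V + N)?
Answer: 94116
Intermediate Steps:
b(V, N) = -9 + (1 + V)*(N + V) (b(V, N) = -9 + (1 + V)*(V + N) = -9 + (1 + V)*(N + V))
G(T, d) = 6 - 4*d (G(T, d) = -4*d + 6 = 6 - 4*d)
R(U, m) = 1 + 4*U (R(U, m) = 7 - (6 - 4*U) = 7 + (-6 + 4*U) = 1 + 4*U)
341*(R(-16, p(-1, 6)) + 339) = 341*((1 + 4*(-16)) + 339) = 341*((1 - 64) + 339) = 341*(-63 + 339) = 341*276 = 94116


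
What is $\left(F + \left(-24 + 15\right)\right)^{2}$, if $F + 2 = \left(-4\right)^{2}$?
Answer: $25$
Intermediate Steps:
$F = 14$ ($F = -2 + \left(-4\right)^{2} = -2 + 16 = 14$)
$\left(F + \left(-24 + 15\right)\right)^{2} = \left(14 + \left(-24 + 15\right)\right)^{2} = \left(14 - 9\right)^{2} = 5^{2} = 25$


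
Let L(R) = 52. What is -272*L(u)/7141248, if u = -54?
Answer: -221/111582 ≈ -0.0019806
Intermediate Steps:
-272*L(u)/7141248 = -272*52/7141248 = -14144*1/7141248 = -221/111582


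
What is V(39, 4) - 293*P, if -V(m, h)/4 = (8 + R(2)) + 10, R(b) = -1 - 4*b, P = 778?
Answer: -227990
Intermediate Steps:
V(m, h) = -36 (V(m, h) = -4*((8 + (-1 - 4*2)) + 10) = -4*((8 + (-1 - 8)) + 10) = -4*((8 - 9) + 10) = -4*(-1 + 10) = -4*9 = -36)
V(39, 4) - 293*P = -36 - 293*778 = -36 - 227954 = -227990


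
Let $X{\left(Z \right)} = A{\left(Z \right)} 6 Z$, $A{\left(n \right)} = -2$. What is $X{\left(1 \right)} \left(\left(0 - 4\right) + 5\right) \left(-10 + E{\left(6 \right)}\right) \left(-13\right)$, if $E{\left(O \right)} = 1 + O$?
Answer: $-468$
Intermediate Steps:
$X{\left(Z \right)} = - 12 Z$ ($X{\left(Z \right)} = \left(-2\right) 6 Z = - 12 Z$)
$X{\left(1 \right)} \left(\left(0 - 4\right) + 5\right) \left(-10 + E{\left(6 \right)}\right) \left(-13\right) = \left(-12\right) 1 \left(\left(0 - 4\right) + 5\right) \left(-10 + \left(1 + 6\right)\right) \left(-13\right) = - 12 \left(-4 + 5\right) \left(-10 + 7\right) \left(-13\right) = - 12 \cdot 1 \left(-3\right) \left(-13\right) = \left(-12\right) \left(-3\right) \left(-13\right) = 36 \left(-13\right) = -468$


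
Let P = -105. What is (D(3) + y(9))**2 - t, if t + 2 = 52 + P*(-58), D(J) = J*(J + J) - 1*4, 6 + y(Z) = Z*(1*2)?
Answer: -5464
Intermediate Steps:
y(Z) = -6 + 2*Z (y(Z) = -6 + Z*(1*2) = -6 + Z*2 = -6 + 2*Z)
D(J) = -4 + 2*J**2 (D(J) = J*(2*J) - 4 = 2*J**2 - 4 = -4 + 2*J**2)
t = 6140 (t = -2 + (52 - 105*(-58)) = -2 + (52 + 6090) = -2 + 6142 = 6140)
(D(3) + y(9))**2 - t = ((-4 + 2*3**2) + (-6 + 2*9))**2 - 1*6140 = ((-4 + 2*9) + (-6 + 18))**2 - 6140 = ((-4 + 18) + 12)**2 - 6140 = (14 + 12)**2 - 6140 = 26**2 - 6140 = 676 - 6140 = -5464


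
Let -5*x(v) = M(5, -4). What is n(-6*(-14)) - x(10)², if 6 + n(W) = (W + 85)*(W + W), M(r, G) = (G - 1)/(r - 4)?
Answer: 28385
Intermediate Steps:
M(r, G) = (-1 + G)/(-4 + r)
x(v) = 1 (x(v) = -(-1 - 4)/(5*(-4 + 5)) = -(-5)/(5*1) = -(-5)/5 = -⅕*(-5) = 1)
n(W) = -6 + 2*W*(85 + W) (n(W) = -6 + (W + 85)*(W + W) = -6 + (85 + W)*(2*W) = -6 + 2*W*(85 + W))
n(-6*(-14)) - x(10)² = (-6 + 2*(-6*(-14))² + 170*(-6*(-14))) - 1*1² = (-6 + 2*84² + 170*84) - 1*1 = (-6 + 2*7056 + 14280) - 1 = (-6 + 14112 + 14280) - 1 = 28386 - 1 = 28385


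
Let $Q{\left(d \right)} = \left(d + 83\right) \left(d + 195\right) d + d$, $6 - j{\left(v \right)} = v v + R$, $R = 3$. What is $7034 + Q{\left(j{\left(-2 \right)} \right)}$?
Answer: $-8875$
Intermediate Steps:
$j{\left(v \right)} = 3 - v^{2}$ ($j{\left(v \right)} = 6 - \left(v v + 3\right) = 6 - \left(v^{2} + 3\right) = 6 - \left(3 + v^{2}\right) = 3 - v^{2}$)
$Q{\left(d \right)} = d + d \left(83 + d\right) \left(195 + d\right)$ ($Q{\left(d \right)} = \left(83 + d\right) \left(195 + d\right) d + d = d \left(83 + d\right) \left(195 + d\right) + d = d + d \left(83 + d\right) \left(195 + d\right)$)
$7034 + Q{\left(j{\left(-2 \right)} \right)} = 7034 + \left(3 - \left(-2\right)^{2}\right) \left(16186 + \left(3 - \left(-2\right)^{2}\right)^{2} + 278 \left(3 - \left(-2\right)^{2}\right)\right) = 7034 + \left(3 - 4\right) \left(16186 + \left(3 - 4\right)^{2} + 278 \left(3 - 4\right)\right) = 7034 - \left(16186 + \left(-1\right)^{2} + 278 \left(-1\right)\right) = 7034 - \left(16186 + 1 - 278\right) = 7034 - 15909 = -8875$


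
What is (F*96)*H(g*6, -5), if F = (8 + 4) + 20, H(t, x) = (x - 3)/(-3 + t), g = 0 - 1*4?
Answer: 8192/9 ≈ 910.22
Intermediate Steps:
g = -4 (g = 0 - 4 = -4)
H(t, x) = (-3 + x)/(-3 + t)
F = 32 (F = 12 + 20 = 32)
(F*96)*H(g*6, -5) = (32*96)*((-3 - 5)/(-3 - 4*6)) = 3072*(-8/(-3 - 24)) = 3072*(-8/(-27)) = 3072*(-1/27*(-8)) = 3072*(8/27) = 8192/9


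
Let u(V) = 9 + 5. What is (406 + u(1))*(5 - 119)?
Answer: -47880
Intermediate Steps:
u(V) = 14
(406 + u(1))*(5 - 119) = (406 + 14)*(5 - 119) = 420*(-114) = -47880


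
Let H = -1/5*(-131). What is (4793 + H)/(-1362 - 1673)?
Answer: -24096/15175 ≈ -1.5879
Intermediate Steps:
H = 131/5 (H = -1*⅕*(-131) = -⅕*(-131) = 131/5 ≈ 26.200)
(4793 + H)/(-1362 - 1673) = (4793 + 131/5)/(-1362 - 1673) = (24096/5)/(-3035) = (24096/5)*(-1/3035) = -24096/15175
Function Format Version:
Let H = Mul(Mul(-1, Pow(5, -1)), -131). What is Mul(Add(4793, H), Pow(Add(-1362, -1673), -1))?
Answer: Rational(-24096, 15175) ≈ -1.5879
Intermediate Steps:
H = Rational(131, 5) (H = Mul(Mul(-1, Rational(1, 5)), -131) = Mul(Rational(-1, 5), -131) = Rational(131, 5) ≈ 26.200)
Mul(Add(4793, H), Pow(Add(-1362, -1673), -1)) = Mul(Add(4793, Rational(131, 5)), Pow(Add(-1362, -1673), -1)) = Mul(Rational(24096, 5), Pow(-3035, -1)) = Mul(Rational(24096, 5), Rational(-1, 3035)) = Rational(-24096, 15175)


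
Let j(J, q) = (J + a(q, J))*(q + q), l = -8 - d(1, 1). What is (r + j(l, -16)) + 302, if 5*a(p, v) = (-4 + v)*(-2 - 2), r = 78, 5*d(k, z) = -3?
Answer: 8124/25 ≈ 324.96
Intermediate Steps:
d(k, z) = -⅗ (d(k, z) = (⅕)*(-3) = -⅗)
a(p, v) = 16/5 - 4*v/5 (a(p, v) = ((-4 + v)*(-2 - 2))/5 = ((-4 + v)*(-4))/5 = (16 - 4*v)/5 = 16/5 - 4*v/5)
l = -37/5 (l = -8 - 1*(-⅗) = -8 + ⅗ = -37/5 ≈ -7.4000)
j(J, q) = 2*q*(16/5 + J/5) (j(J, q) = (J + (16/5 - 4*J/5))*(q + q) = (16/5 + J/5)*(2*q) = 2*q*(16/5 + J/5))
(r + j(l, -16)) + 302 = (78 + (⅖)*(-16)*(16 - 37/5)) + 302 = (78 + (⅖)*(-16)*(43/5)) + 302 = (78 - 1376/25) + 302 = 574/25 + 302 = 8124/25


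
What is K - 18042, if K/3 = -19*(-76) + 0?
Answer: -13710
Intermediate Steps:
K = 4332 (K = 3*(-19*(-76) + 0) = 3*(1444 + 0) = 3*1444 = 4332)
K - 18042 = 4332 - 18042 = -13710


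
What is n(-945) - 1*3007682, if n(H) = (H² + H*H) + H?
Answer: -1222577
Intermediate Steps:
n(H) = H + 2*H² (n(H) = (H² + H²) + H = 2*H² + H = H + 2*H²)
n(-945) - 1*3007682 = -945*(1 + 2*(-945)) - 1*3007682 = -945*(1 - 1890) - 3007682 = -945*(-1889) - 3007682 = 1785105 - 3007682 = -1222577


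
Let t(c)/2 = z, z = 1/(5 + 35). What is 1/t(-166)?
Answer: 20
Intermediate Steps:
z = 1/40 ≈ 0.025000
t(c) = 1/20 (t(c) = 2*(1/40) = 1/20)
1/t(-166) = 1/(1/20) = 20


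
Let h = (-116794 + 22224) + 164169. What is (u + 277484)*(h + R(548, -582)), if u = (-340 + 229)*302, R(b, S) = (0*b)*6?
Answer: 16979511238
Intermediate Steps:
R(b, S) = 0 (R(b, S) = 0*6 = 0)
u = -33522 (u = -111*302 = -33522)
h = 69599 (h = -94570 + 164169 = 69599)
(u + 277484)*(h + R(548, -582)) = (-33522 + 277484)*(69599 + 0) = 243962*69599 = 16979511238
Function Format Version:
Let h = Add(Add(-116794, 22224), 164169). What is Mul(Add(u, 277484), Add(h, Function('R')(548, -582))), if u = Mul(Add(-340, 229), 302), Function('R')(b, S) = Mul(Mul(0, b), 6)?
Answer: 16979511238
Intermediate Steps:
Function('R')(b, S) = 0 (Function('R')(b, S) = Mul(0, 6) = 0)
u = -33522 (u = Mul(-111, 302) = -33522)
h = 69599 (h = Add(-94570, 164169) = 69599)
Mul(Add(u, 277484), Add(h, Function('R')(548, -582))) = Mul(Add(-33522, 277484), Add(69599, 0)) = Mul(243962, 69599) = 16979511238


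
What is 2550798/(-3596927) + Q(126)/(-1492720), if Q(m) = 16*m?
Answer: -238429912212/335575304465 ≈ -0.71051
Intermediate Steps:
2550798/(-3596927) + Q(126)/(-1492720) = 2550798/(-3596927) + (16*126)/(-1492720) = 2550798*(-1/3596927) + 2016*(-1/1492720) = -2550798/3596927 - 126/93295 = -238429912212/335575304465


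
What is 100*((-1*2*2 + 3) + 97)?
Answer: 9600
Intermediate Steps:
100*((-1*2*2 + 3) + 97) = 100*((-2*2 + 3) + 97) = 100*((-4 + 3) + 97) = 100*(-1 + 97) = 100*96 = 9600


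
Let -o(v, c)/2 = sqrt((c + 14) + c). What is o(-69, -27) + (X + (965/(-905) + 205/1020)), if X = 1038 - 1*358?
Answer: 25076369/36924 - 4*I*sqrt(10) ≈ 679.13 - 12.649*I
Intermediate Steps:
o(v, c) = -2*sqrt(14 + 2*c) (o(v, c) = -2*sqrt((c + 14) + c) = -2*sqrt((14 + c) + c) = -2*sqrt(14 + 2*c))
X = 680 (X = 1038 - 358 = 680)
o(-69, -27) + (X + (965/(-905) + 205/1020)) = -2*sqrt(14 + 2*(-27)) + (680 + (965/(-905) + 205/1020)) = -2*sqrt(14 - 54) + (680 + (965*(-1/905) + 205*(1/1020))) = -4*I*sqrt(10) + (680 + (-193/181 + 41/204)) = -4*I*sqrt(10) + (680 - 31951/36924) = -4*I*sqrt(10) + 25076369/36924 = 25076369/36924 - 4*I*sqrt(10)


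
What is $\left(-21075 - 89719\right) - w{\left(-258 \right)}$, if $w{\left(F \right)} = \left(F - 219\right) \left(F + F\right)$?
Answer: $-356926$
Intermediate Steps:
$w{\left(F \right)} = 2 F \left(-219 + F\right)$ ($w{\left(F \right)} = \left(-219 + F\right) 2 F = 2 F \left(-219 + F\right)$)
$\left(-21075 - 89719\right) - w{\left(-258 \right)} = \left(-21075 - 89719\right) - 2 \left(-258\right) \left(-219 - 258\right) = -110794 - 2 \left(-258\right) \left(-477\right) = -110794 - 246132 = -356926$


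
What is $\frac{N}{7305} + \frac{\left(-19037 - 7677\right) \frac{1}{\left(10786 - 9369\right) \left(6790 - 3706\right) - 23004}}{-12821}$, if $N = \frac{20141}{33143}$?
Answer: $\frac{17105908951339}{204447610795537560} \approx 8.3669 \cdot 10^{-5}$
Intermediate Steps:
$N = \frac{1831}{3013}$ ($N = 20141 \cdot \frac{1}{33143} = \frac{1831}{3013} \approx 0.6077$)
$\frac{N}{7305} + \frac{\left(-19037 - 7677\right) \frac{1}{\left(10786 - 9369\right) \left(6790 - 3706\right) - 23004}}{-12821} = \frac{1831}{3013 \cdot 7305} + \frac{\left(-19037 - 7677\right) \frac{1}{\left(10786 - 9369\right) \left(6790 - 3706\right) - 23004}}{-12821} = \frac{1831}{3013} \cdot \frac{1}{7305} + - \frac{26714}{1417 \cdot 3084 - 23004} \left(- \frac{1}{12821}\right) = \frac{1831}{22009965} + - \frac{26714}{4370028 - 23004} \left(- \frac{1}{12821}\right) = \frac{1831}{22009965} + - \frac{26714}{4347024} \left(- \frac{1}{12821}\right) = \frac{1831}{22009965} + \left(-26714\right) \frac{1}{4347024} \left(- \frac{1}{12821}\right) = \frac{1831}{22009965} - - \frac{13357}{27866597352} = \frac{1831}{22009965} + \frac{13357}{27866597352} = \frac{17105908951339}{204447610795537560}$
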